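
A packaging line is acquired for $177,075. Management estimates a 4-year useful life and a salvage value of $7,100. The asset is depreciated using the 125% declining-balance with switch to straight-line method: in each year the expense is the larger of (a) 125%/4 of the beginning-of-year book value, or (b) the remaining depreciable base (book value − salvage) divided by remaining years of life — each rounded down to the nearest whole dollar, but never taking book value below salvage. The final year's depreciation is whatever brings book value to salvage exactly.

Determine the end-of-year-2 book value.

Depreciable base = $177,075 − $7,100 = $169,975.
Year 1: DB = ⌊$177,075 × 125%/4⌋ = $55,335; SL = ⌊$169,975/4⌋ = $42,493 → take DB $55,335. Book value $121,740.
Year 2: DB = ⌊$121,740 × 125%/4⌋ = $38,043; SL = ⌊$114,640/3⌋ = $38,213 → take SL $38,213. Book value $83,527.

$83,527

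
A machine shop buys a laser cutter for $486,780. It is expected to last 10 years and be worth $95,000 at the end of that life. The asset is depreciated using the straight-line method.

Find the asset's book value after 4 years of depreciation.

$330,068

Depreciable base = $486,780 − $95,000 = $391,780.
Annual expense = $391,780 / 10 = $39,178.
End of year 1: book value $447,602.
End of year 2: book value $408,424.
End of year 3: book value $369,246.
End of year 4: book value $330,068.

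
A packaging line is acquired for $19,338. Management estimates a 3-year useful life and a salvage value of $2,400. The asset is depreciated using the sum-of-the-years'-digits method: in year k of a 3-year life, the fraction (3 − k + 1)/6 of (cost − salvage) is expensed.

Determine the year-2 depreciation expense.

Depreciable base = $19,338 − $2,400 = $16,938.
Sum of the years' digits = 3+2+1 = 6.
Year 1: $16,938 × 3/6 = $8,469. Book value $10,869.
Year 2: $16,938 × 2/6 = $5,646. Book value $5,223.

$5,646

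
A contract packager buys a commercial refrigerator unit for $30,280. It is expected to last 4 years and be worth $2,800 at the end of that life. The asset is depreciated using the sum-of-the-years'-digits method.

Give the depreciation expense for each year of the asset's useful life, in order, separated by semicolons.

$10,992; $8,244; $5,496; $2,748

Depreciable base = $30,280 − $2,800 = $27,480.
Sum of the years' digits = 4+3+2+1 = 10.
Year 1: $27,480 × 4/10 = $10,992. Book value $19,288.
Year 2: $27,480 × 3/10 = $8,244. Book value $11,044.
Year 3: $27,480 × 2/10 = $5,496. Book value $5,548.
Year 4: $27,480 × 1/10 = $2,748. Book value $2,800.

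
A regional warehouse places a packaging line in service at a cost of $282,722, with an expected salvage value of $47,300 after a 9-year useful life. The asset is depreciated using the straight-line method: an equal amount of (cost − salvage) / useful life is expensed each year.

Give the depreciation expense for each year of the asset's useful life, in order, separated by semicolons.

$26,158; $26,158; $26,158; $26,158; $26,158; $26,158; $26,158; $26,158; $26,158

Depreciable base = $282,722 − $47,300 = $235,422.
Annual expense = $235,422 / 9 = $26,158.
End of year 1: book value $256,564.
End of year 2: book value $230,406.
End of year 3: book value $204,248.
End of year 4: book value $178,090.
End of year 5: book value $151,932.
End of year 6: book value $125,774.
End of year 7: book value $99,616.
End of year 8: book value $73,458.
End of year 9: book value $47,300.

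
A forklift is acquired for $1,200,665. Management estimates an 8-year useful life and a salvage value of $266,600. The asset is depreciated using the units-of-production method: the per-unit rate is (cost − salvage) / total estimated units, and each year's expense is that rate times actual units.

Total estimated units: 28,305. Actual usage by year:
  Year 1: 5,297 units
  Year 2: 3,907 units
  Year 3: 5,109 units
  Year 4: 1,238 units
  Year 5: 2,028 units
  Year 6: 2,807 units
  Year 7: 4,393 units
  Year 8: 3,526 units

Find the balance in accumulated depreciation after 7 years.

Depreciable base = $1,200,665 − $266,600 = $934,065.
Rate = $934,065 / 28,305 units = $33 per unit.
Year 1: 5,297 × $33 = $174,801. Book value $1,025,864.
Year 2: 3,907 × $33 = $128,931. Book value $896,933.
Year 3: 5,109 × $33 = $168,597. Book value $728,336.
Year 4: 1,238 × $33 = $40,854. Book value $687,482.
Year 5: 2,028 × $33 = $66,924. Book value $620,558.
Year 6: 2,807 × $33 = $92,631. Book value $527,927.
Year 7: 4,393 × $33 = $144,969. Book value $382,958.
Accumulated through year 7 = $1,200,665 − $382,958 = $817,707.

$817,707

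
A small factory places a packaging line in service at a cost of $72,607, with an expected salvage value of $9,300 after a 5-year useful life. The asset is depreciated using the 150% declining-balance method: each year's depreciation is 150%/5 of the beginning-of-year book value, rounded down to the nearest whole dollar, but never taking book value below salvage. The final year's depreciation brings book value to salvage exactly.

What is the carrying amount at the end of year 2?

$35,578

Depreciable base = $72,607 − $9,300 = $63,307.
Year 1: ⌊$72,607 × 150%/5⌋ = $21,782. Book value $50,825.
Year 2: ⌊$50,825 × 150%/5⌋ = $15,247. Book value $35,578.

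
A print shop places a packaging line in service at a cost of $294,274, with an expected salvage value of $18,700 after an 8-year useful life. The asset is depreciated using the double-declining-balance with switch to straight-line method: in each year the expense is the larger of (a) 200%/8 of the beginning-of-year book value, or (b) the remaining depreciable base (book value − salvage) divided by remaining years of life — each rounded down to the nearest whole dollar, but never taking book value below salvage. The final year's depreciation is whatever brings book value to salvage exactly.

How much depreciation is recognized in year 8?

Depreciable base = $294,274 − $18,700 = $275,574.
Year 1: DB = ⌊$294,274 × 200%/8⌋ = $73,568; SL = ⌊$275,574/8⌋ = $34,446 → take DB $73,568. Book value $220,706.
Year 2: DB = ⌊$220,706 × 200%/8⌋ = $55,176; SL = ⌊$202,006/7⌋ = $28,858 → take DB $55,176. Book value $165,530.
Year 3: DB = ⌊$165,530 × 200%/8⌋ = $41,382; SL = ⌊$146,830/6⌋ = $24,471 → take DB $41,382. Book value $124,148.
Year 4: DB = ⌊$124,148 × 200%/8⌋ = $31,037; SL = ⌊$105,448/5⌋ = $21,089 → take DB $31,037. Book value $93,111.
Year 5: DB = ⌊$93,111 × 200%/8⌋ = $23,277; SL = ⌊$74,411/4⌋ = $18,602 → take DB $23,277. Book value $69,834.
Year 6: DB = ⌊$69,834 × 200%/8⌋ = $17,458; SL = ⌊$51,134/3⌋ = $17,044 → take DB $17,458. Book value $52,376.
Year 7: DB = ⌊$52,376 × 200%/8⌋ = $13,094; SL = ⌊$33,676/2⌋ = $16,838 → take SL $16,838. Book value $35,538.
Year 8 (final): $35,538 − $18,700 = $16,838. Book value $18,700.

$16,838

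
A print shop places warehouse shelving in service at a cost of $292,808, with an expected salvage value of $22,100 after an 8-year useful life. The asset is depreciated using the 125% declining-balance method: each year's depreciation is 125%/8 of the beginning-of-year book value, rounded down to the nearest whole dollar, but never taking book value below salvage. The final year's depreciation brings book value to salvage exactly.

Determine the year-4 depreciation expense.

Depreciable base = $292,808 − $22,100 = $270,708.
Year 1: ⌊$292,808 × 125%/8⌋ = $45,751. Book value $247,057.
Year 2: ⌊$247,057 × 125%/8⌋ = $38,602. Book value $208,455.
Year 3: ⌊$208,455 × 125%/8⌋ = $32,571. Book value $175,884.
Year 4: ⌊$175,884 × 125%/8⌋ = $27,481. Book value $148,403.

$27,481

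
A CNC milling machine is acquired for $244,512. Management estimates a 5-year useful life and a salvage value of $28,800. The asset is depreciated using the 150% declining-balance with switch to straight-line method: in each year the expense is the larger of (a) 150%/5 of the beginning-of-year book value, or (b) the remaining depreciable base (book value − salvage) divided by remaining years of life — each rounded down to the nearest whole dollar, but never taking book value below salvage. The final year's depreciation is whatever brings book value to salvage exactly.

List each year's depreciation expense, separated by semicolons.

Depreciable base = $244,512 − $28,800 = $215,712.
Year 1: DB = ⌊$244,512 × 150%/5⌋ = $73,353; SL = ⌊$215,712/5⌋ = $43,142 → take DB $73,353. Book value $171,159.
Year 2: DB = ⌊$171,159 × 150%/5⌋ = $51,347; SL = ⌊$142,359/4⌋ = $35,589 → take DB $51,347. Book value $119,812.
Year 3: DB = ⌊$119,812 × 150%/5⌋ = $35,943; SL = ⌊$91,012/3⌋ = $30,337 → take DB $35,943. Book value $83,869.
Year 4: DB = ⌊$83,869 × 150%/5⌋ = $25,160; SL = ⌊$55,069/2⌋ = $27,534 → take SL $27,534. Book value $56,335.
Year 5 (final): $56,335 − $28,800 = $27,535. Book value $28,800.

$73,353; $51,347; $35,943; $27,534; $27,535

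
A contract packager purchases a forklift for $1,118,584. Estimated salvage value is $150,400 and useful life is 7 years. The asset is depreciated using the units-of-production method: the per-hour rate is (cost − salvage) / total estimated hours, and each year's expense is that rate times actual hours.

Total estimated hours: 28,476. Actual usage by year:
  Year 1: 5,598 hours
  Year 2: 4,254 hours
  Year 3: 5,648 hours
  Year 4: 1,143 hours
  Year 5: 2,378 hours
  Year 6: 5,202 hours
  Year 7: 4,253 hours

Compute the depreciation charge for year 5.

$80,852

Depreciable base = $1,118,584 − $150,400 = $968,184.
Rate = $968,184 / 28,476 hours = $34 per hour.
Year 1: 5,598 × $34 = $190,332. Book value $928,252.
Year 2: 4,254 × $34 = $144,636. Book value $783,616.
Year 3: 5,648 × $34 = $192,032. Book value $591,584.
Year 4: 1,143 × $34 = $38,862. Book value $552,722.
Year 5: 2,378 × $34 = $80,852. Book value $471,870.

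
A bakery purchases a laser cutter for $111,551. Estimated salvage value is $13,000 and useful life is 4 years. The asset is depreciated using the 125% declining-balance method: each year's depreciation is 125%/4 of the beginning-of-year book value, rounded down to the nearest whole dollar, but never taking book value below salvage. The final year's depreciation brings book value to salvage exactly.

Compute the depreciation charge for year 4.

Depreciable base = $111,551 − $13,000 = $98,551.
Year 1: ⌊$111,551 × 125%/4⌋ = $34,859. Book value $76,692.
Year 2: ⌊$76,692 × 125%/4⌋ = $23,966. Book value $52,726.
Year 3: ⌊$52,726 × 125%/4⌋ = $16,476. Book value $36,250.
Year 4 (final): $36,250 − $13,000 = $23,250. Book value $13,000.

$23,250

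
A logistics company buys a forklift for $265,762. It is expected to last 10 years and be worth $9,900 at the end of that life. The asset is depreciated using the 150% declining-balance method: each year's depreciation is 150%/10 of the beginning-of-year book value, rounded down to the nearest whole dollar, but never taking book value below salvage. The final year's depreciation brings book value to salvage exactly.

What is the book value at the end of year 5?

$117,922

Depreciable base = $265,762 − $9,900 = $255,862.
Year 1: ⌊$265,762 × 150%/10⌋ = $39,864. Book value $225,898.
Year 2: ⌊$225,898 × 150%/10⌋ = $33,884. Book value $192,014.
Year 3: ⌊$192,014 × 150%/10⌋ = $28,802. Book value $163,212.
Year 4: ⌊$163,212 × 150%/10⌋ = $24,481. Book value $138,731.
Year 5: ⌊$138,731 × 150%/10⌋ = $20,809. Book value $117,922.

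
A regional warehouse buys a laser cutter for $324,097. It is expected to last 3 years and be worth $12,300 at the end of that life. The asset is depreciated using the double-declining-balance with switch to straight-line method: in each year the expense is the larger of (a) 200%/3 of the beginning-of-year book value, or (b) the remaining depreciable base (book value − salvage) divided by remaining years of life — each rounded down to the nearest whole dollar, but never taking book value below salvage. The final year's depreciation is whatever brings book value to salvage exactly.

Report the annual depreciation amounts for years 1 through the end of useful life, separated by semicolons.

Depreciable base = $324,097 − $12,300 = $311,797.
Year 1: DB = ⌊$324,097 × 200%/3⌋ = $216,064; SL = ⌊$311,797/3⌋ = $103,932 → take DB $216,064. Book value $108,033.
Year 2: DB = ⌊$108,033 × 200%/3⌋ = $72,022; SL = ⌊$95,733/2⌋ = $47,866 → take DB $72,022. Book value $36,011.
Year 3 (final): $36,011 − $12,300 = $23,711. Book value $12,300.

$216,064; $72,022; $23,711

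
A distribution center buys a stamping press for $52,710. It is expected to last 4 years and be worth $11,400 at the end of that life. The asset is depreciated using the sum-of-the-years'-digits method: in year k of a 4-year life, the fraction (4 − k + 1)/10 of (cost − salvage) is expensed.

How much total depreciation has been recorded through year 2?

$28,917

Depreciable base = $52,710 − $11,400 = $41,310.
Sum of the years' digits = 4+3+2+1 = 10.
Year 1: $41,310 × 4/10 = $16,524. Book value $36,186.
Year 2: $41,310 × 3/10 = $12,393. Book value $23,793.
Accumulated through year 2 = $52,710 − $23,793 = $28,917.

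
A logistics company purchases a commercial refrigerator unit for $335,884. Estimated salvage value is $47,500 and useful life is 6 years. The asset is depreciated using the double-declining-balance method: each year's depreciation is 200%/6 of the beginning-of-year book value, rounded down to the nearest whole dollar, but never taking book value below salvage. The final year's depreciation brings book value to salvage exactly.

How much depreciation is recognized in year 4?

Depreciable base = $335,884 − $47,500 = $288,384.
Year 1: ⌊$335,884 × 200%/6⌋ = $111,961. Book value $223,923.
Year 2: ⌊$223,923 × 200%/6⌋ = $74,641. Book value $149,282.
Year 3: ⌊$149,282 × 200%/6⌋ = $49,760. Book value $99,522.
Year 4: ⌊$99,522 × 200%/6⌋ = $33,174. Book value $66,348.

$33,174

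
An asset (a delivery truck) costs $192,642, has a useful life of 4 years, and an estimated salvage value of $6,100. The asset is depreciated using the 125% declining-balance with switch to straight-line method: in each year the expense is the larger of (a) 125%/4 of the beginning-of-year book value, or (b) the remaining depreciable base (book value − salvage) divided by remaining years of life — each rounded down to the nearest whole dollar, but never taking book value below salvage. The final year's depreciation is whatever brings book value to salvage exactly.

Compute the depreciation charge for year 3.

$42,114

Depreciable base = $192,642 − $6,100 = $186,542.
Year 1: DB = ⌊$192,642 × 125%/4⌋ = $60,200; SL = ⌊$186,542/4⌋ = $46,635 → take DB $60,200. Book value $132,442.
Year 2: DB = ⌊$132,442 × 125%/4⌋ = $41,388; SL = ⌊$126,342/3⌋ = $42,114 → take SL $42,114. Book value $90,328.
Year 3: DB = ⌊$90,328 × 125%/4⌋ = $28,227; SL = ⌊$84,228/2⌋ = $42,114 → take SL $42,114. Book value $48,214.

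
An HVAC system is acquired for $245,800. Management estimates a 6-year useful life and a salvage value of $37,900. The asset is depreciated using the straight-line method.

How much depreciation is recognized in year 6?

$34,650

Depreciable base = $245,800 − $37,900 = $207,900.
Annual expense = $207,900 / 6 = $34,650.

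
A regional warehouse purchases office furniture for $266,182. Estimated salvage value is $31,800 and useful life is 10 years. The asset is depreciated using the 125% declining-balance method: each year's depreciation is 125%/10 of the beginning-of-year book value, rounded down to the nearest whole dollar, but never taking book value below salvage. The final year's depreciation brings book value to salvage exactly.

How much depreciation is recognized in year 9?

$11,433

Depreciable base = $266,182 − $31,800 = $234,382.
Year 1: ⌊$266,182 × 125%/10⌋ = $33,272. Book value $232,910.
Year 2: ⌊$232,910 × 125%/10⌋ = $29,113. Book value $203,797.
Year 3: ⌊$203,797 × 125%/10⌋ = $25,474. Book value $178,323.
Year 4: ⌊$178,323 × 125%/10⌋ = $22,290. Book value $156,033.
Year 5: ⌊$156,033 × 125%/10⌋ = $19,504. Book value $136,529.
Year 6: ⌊$136,529 × 125%/10⌋ = $17,066. Book value $119,463.
Year 7: ⌊$119,463 × 125%/10⌋ = $14,932. Book value $104,531.
Year 8: ⌊$104,531 × 125%/10⌋ = $13,066. Book value $91,465.
Year 9: ⌊$91,465 × 125%/10⌋ = $11,433. Book value $80,032.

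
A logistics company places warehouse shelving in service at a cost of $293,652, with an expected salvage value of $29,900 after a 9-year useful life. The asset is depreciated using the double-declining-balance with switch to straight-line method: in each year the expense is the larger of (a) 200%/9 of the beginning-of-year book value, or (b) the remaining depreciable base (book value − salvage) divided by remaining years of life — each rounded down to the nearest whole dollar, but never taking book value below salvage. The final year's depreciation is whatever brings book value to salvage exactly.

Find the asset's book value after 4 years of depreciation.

Depreciable base = $293,652 − $29,900 = $263,752.
Year 1: DB = ⌊$293,652 × 200%/9⌋ = $65,256; SL = ⌊$263,752/9⌋ = $29,305 → take DB $65,256. Book value $228,396.
Year 2: DB = ⌊$228,396 × 200%/9⌋ = $50,754; SL = ⌊$198,496/8⌋ = $24,812 → take DB $50,754. Book value $177,642.
Year 3: DB = ⌊$177,642 × 200%/9⌋ = $39,476; SL = ⌊$147,742/7⌋ = $21,106 → take DB $39,476. Book value $138,166.
Year 4: DB = ⌊$138,166 × 200%/9⌋ = $30,703; SL = ⌊$108,266/6⌋ = $18,044 → take DB $30,703. Book value $107,463.

$107,463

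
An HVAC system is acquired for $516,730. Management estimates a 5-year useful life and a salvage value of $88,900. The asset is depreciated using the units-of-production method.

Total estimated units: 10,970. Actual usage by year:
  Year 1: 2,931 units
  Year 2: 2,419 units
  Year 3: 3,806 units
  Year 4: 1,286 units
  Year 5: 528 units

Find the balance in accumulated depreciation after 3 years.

$357,084

Depreciable base = $516,730 − $88,900 = $427,830.
Rate = $427,830 / 10,970 units = $39 per unit.
Year 1: 2,931 × $39 = $114,309. Book value $402,421.
Year 2: 2,419 × $39 = $94,341. Book value $308,080.
Year 3: 3,806 × $39 = $148,434. Book value $159,646.
Accumulated through year 3 = $516,730 − $159,646 = $357,084.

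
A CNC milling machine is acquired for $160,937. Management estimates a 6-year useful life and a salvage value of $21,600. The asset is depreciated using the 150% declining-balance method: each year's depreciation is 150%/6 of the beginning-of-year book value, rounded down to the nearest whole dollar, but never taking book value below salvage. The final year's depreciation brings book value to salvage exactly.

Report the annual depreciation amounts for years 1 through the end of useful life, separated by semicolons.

$40,234; $30,175; $22,632; $16,974; $12,730; $16,592

Depreciable base = $160,937 − $21,600 = $139,337.
Year 1: ⌊$160,937 × 150%/6⌋ = $40,234. Book value $120,703.
Year 2: ⌊$120,703 × 150%/6⌋ = $30,175. Book value $90,528.
Year 3: ⌊$90,528 × 150%/6⌋ = $22,632. Book value $67,896.
Year 4: ⌊$67,896 × 150%/6⌋ = $16,974. Book value $50,922.
Year 5: ⌊$50,922 × 150%/6⌋ = $12,730. Book value $38,192.
Year 6 (final): $38,192 − $21,600 = $16,592. Book value $21,600.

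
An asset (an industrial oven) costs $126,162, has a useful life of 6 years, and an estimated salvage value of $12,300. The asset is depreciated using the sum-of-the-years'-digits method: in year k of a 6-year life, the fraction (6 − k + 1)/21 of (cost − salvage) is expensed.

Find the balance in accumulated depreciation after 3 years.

$81,330

Depreciable base = $126,162 − $12,300 = $113,862.
Sum of the years' digits = 6+5+4+3+2+1 = 21.
Year 1: $113,862 × 6/21 = $32,532. Book value $93,630.
Year 2: $113,862 × 5/21 = $27,110. Book value $66,520.
Year 3: $113,862 × 4/21 = $21,688. Book value $44,832.
Accumulated through year 3 = $126,162 − $44,832 = $81,330.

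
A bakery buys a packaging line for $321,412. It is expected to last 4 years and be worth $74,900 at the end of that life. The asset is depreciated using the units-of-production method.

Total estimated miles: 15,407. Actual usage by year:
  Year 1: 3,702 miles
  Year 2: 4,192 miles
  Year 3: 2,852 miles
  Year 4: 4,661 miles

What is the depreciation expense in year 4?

$74,576

Depreciable base = $321,412 − $74,900 = $246,512.
Rate = $246,512 / 15,407 miles = $16 per mile.
Year 1: 3,702 × $16 = $59,232. Book value $262,180.
Year 2: 4,192 × $16 = $67,072. Book value $195,108.
Year 3: 2,852 × $16 = $45,632. Book value $149,476.
Year 4: 4,661 × $16 = $74,576. Book value $74,900.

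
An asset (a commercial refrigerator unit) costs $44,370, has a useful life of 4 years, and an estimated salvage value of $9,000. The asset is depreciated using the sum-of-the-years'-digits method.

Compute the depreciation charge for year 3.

Depreciable base = $44,370 − $9,000 = $35,370.
Sum of the years' digits = 4+3+2+1 = 10.
Year 1: $35,370 × 4/10 = $14,148. Book value $30,222.
Year 2: $35,370 × 3/10 = $10,611. Book value $19,611.
Year 3: $35,370 × 2/10 = $7,074. Book value $12,537.

$7,074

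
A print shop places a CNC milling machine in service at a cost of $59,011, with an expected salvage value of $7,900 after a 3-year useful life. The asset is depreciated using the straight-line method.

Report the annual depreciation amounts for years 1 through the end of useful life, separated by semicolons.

$17,037; $17,037; $17,037

Depreciable base = $59,011 − $7,900 = $51,111.
Annual expense = $51,111 / 3 = $17,037.
End of year 1: book value $41,974.
End of year 2: book value $24,937.
End of year 3: book value $7,900.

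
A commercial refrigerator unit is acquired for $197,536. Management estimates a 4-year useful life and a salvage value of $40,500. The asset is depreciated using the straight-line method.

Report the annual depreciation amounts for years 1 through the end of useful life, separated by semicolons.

Depreciable base = $197,536 − $40,500 = $157,036.
Annual expense = $157,036 / 4 = $39,259.
End of year 1: book value $158,277.
End of year 2: book value $119,018.
End of year 3: book value $79,759.
End of year 4: book value $40,500.

$39,259; $39,259; $39,259; $39,259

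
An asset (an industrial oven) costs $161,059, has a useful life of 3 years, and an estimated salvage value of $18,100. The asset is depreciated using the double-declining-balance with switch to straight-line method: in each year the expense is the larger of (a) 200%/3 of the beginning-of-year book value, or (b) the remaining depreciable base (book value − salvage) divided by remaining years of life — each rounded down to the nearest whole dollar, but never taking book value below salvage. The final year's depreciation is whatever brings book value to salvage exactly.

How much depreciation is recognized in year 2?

Depreciable base = $161,059 − $18,100 = $142,959.
Year 1: DB = ⌊$161,059 × 200%/3⌋ = $107,372; SL = ⌊$142,959/3⌋ = $47,653 → take DB $107,372. Book value $53,687.
Year 2: DB = ⌊$53,687 × 200%/3⌋ = $35,791; SL = ⌊$35,587/2⌋ = $17,793 → take DB $35,791, capped at $35,587. Book value $18,100.

$35,587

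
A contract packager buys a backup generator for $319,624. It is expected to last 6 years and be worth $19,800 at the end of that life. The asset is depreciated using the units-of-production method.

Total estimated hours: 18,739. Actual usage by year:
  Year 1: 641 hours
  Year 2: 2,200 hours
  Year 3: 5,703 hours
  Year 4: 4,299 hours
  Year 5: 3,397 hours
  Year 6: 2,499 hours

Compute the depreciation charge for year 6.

Depreciable base = $319,624 − $19,800 = $299,824.
Rate = $299,824 / 18,739 hours = $16 per hour.
Year 1: 641 × $16 = $10,256. Book value $309,368.
Year 2: 2,200 × $16 = $35,200. Book value $274,168.
Year 3: 5,703 × $16 = $91,248. Book value $182,920.
Year 4: 4,299 × $16 = $68,784. Book value $114,136.
Year 5: 3,397 × $16 = $54,352. Book value $59,784.
Year 6: 2,499 × $16 = $39,984. Book value $19,800.

$39,984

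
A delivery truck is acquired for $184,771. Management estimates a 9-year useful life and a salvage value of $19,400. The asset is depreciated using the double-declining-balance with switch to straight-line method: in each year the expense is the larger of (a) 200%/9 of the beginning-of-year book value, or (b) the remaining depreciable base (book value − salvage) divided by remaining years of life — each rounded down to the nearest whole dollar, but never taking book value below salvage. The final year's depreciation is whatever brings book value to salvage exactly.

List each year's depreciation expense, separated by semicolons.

$41,060; $31,935; $24,839; $19,319; $15,026; $11,687; $9,090; $7,070; $5,345

Depreciable base = $184,771 − $19,400 = $165,371.
Year 1: DB = ⌊$184,771 × 200%/9⌋ = $41,060; SL = ⌊$165,371/9⌋ = $18,374 → take DB $41,060. Book value $143,711.
Year 2: DB = ⌊$143,711 × 200%/9⌋ = $31,935; SL = ⌊$124,311/8⌋ = $15,538 → take DB $31,935. Book value $111,776.
Year 3: DB = ⌊$111,776 × 200%/9⌋ = $24,839; SL = ⌊$92,376/7⌋ = $13,196 → take DB $24,839. Book value $86,937.
Year 4: DB = ⌊$86,937 × 200%/9⌋ = $19,319; SL = ⌊$67,537/6⌋ = $11,256 → take DB $19,319. Book value $67,618.
Year 5: DB = ⌊$67,618 × 200%/9⌋ = $15,026; SL = ⌊$48,218/5⌋ = $9,643 → take DB $15,026. Book value $52,592.
Year 6: DB = ⌊$52,592 × 200%/9⌋ = $11,687; SL = ⌊$33,192/4⌋ = $8,298 → take DB $11,687. Book value $40,905.
Year 7: DB = ⌊$40,905 × 200%/9⌋ = $9,090; SL = ⌊$21,505/3⌋ = $7,168 → take DB $9,090. Book value $31,815.
Year 8: DB = ⌊$31,815 × 200%/9⌋ = $7,070; SL = ⌊$12,415/2⌋ = $6,207 → take DB $7,070. Book value $24,745.
Year 9 (final): $24,745 − $19,400 = $5,345. Book value $19,400.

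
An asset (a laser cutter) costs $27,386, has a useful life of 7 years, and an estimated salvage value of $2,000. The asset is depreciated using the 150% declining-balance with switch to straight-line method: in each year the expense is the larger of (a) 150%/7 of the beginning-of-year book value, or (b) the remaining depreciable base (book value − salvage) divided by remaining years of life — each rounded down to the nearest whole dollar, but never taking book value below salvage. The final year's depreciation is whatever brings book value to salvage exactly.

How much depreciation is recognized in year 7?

Depreciable base = $27,386 − $2,000 = $25,386.
Year 1: DB = ⌊$27,386 × 150%/7⌋ = $5,868; SL = ⌊$25,386/7⌋ = $3,626 → take DB $5,868. Book value $21,518.
Year 2: DB = ⌊$21,518 × 150%/7⌋ = $4,611; SL = ⌊$19,518/6⌋ = $3,253 → take DB $4,611. Book value $16,907.
Year 3: DB = ⌊$16,907 × 150%/7⌋ = $3,622; SL = ⌊$14,907/5⌋ = $2,981 → take DB $3,622. Book value $13,285.
Year 4: DB = ⌊$13,285 × 150%/7⌋ = $2,846; SL = ⌊$11,285/4⌋ = $2,821 → take DB $2,846. Book value $10,439.
Year 5: DB = ⌊$10,439 × 150%/7⌋ = $2,236; SL = ⌊$8,439/3⌋ = $2,813 → take SL $2,813. Book value $7,626.
Year 6: DB = ⌊$7,626 × 150%/7⌋ = $1,634; SL = ⌊$5,626/2⌋ = $2,813 → take SL $2,813. Book value $4,813.
Year 7 (final): $4,813 − $2,000 = $2,813. Book value $2,000.

$2,813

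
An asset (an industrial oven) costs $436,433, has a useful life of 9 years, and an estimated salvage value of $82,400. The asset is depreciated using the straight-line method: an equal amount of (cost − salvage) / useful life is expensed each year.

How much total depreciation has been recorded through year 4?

$157,348

Depreciable base = $436,433 − $82,400 = $354,033.
Annual expense = $354,033 / 9 = $39,337.
End of year 1: book value $397,096.
End of year 2: book value $357,759.
End of year 3: book value $318,422.
End of year 4: book value $279,085.
Accumulated through year 4 = $436,433 − $279,085 = $157,348.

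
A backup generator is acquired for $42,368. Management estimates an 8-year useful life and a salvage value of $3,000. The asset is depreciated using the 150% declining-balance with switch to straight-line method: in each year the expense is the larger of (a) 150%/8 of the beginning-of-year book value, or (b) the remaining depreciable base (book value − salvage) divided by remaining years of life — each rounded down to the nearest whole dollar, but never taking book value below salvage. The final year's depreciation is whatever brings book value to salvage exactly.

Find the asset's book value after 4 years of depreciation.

Depreciable base = $42,368 − $3,000 = $39,368.
Year 1: DB = ⌊$42,368 × 150%/8⌋ = $7,944; SL = ⌊$39,368/8⌋ = $4,921 → take DB $7,944. Book value $34,424.
Year 2: DB = ⌊$34,424 × 150%/8⌋ = $6,454; SL = ⌊$31,424/7⌋ = $4,489 → take DB $6,454. Book value $27,970.
Year 3: DB = ⌊$27,970 × 150%/8⌋ = $5,244; SL = ⌊$24,970/6⌋ = $4,161 → take DB $5,244. Book value $22,726.
Year 4: DB = ⌊$22,726 × 150%/8⌋ = $4,261; SL = ⌊$19,726/5⌋ = $3,945 → take DB $4,261. Book value $18,465.

$18,465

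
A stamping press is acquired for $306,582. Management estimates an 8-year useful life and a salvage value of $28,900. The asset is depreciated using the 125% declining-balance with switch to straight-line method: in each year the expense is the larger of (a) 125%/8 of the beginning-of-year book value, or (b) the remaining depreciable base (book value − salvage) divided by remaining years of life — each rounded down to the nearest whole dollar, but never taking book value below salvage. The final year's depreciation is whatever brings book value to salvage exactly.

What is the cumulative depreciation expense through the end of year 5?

Depreciable base = $306,582 − $28,900 = $277,682.
Year 1: DB = ⌊$306,582 × 125%/8⌋ = $47,903; SL = ⌊$277,682/8⌋ = $34,710 → take DB $47,903. Book value $258,679.
Year 2: DB = ⌊$258,679 × 125%/8⌋ = $40,418; SL = ⌊$229,779/7⌋ = $32,825 → take DB $40,418. Book value $218,261.
Year 3: DB = ⌊$218,261 × 125%/8⌋ = $34,103; SL = ⌊$189,361/6⌋ = $31,560 → take DB $34,103. Book value $184,158.
Year 4: DB = ⌊$184,158 × 125%/8⌋ = $28,774; SL = ⌊$155,258/5⌋ = $31,051 → take SL $31,051. Book value $153,107.
Year 5: DB = ⌊$153,107 × 125%/8⌋ = $23,922; SL = ⌊$124,207/4⌋ = $31,051 → take SL $31,051. Book value $122,056.
Accumulated through year 5 = $306,582 − $122,056 = $184,526.

$184,526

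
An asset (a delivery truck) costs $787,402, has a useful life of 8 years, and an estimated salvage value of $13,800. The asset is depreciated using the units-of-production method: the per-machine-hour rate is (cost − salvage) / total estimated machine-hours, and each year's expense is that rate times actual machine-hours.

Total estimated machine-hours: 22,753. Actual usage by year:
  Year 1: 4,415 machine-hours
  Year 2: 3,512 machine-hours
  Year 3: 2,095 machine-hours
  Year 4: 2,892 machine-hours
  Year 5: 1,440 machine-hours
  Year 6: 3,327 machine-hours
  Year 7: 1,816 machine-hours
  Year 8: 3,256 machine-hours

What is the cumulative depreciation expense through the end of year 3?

$340,748

Depreciable base = $787,402 − $13,800 = $773,602.
Rate = $773,602 / 22,753 machine-hours = $34 per machine-hour.
Year 1: 4,415 × $34 = $150,110. Book value $637,292.
Year 2: 3,512 × $34 = $119,408. Book value $517,884.
Year 3: 2,095 × $34 = $71,230. Book value $446,654.
Accumulated through year 3 = $787,402 − $446,654 = $340,748.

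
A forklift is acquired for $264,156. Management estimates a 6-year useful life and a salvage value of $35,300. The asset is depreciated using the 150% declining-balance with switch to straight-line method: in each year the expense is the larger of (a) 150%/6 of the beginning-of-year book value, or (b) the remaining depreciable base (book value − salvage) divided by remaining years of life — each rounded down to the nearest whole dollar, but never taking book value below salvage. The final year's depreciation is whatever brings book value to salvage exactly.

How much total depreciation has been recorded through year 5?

Depreciable base = $264,156 − $35,300 = $228,856.
Year 1: DB = ⌊$264,156 × 150%/6⌋ = $66,039; SL = ⌊$228,856/6⌋ = $38,142 → take DB $66,039. Book value $198,117.
Year 2: DB = ⌊$198,117 × 150%/6⌋ = $49,529; SL = ⌊$162,817/5⌋ = $32,563 → take DB $49,529. Book value $148,588.
Year 3: DB = ⌊$148,588 × 150%/6⌋ = $37,147; SL = ⌊$113,288/4⌋ = $28,322 → take DB $37,147. Book value $111,441.
Year 4: DB = ⌊$111,441 × 150%/6⌋ = $27,860; SL = ⌊$76,141/3⌋ = $25,380 → take DB $27,860. Book value $83,581.
Year 5: DB = ⌊$83,581 × 150%/6⌋ = $20,895; SL = ⌊$48,281/2⌋ = $24,140 → take SL $24,140. Book value $59,441.
Accumulated through year 5 = $264,156 − $59,441 = $204,715.

$204,715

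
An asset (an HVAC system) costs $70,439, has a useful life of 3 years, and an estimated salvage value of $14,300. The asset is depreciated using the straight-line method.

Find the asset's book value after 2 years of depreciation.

$33,013

Depreciable base = $70,439 − $14,300 = $56,139.
Annual expense = $56,139 / 3 = $18,713.
End of year 1: book value $51,726.
End of year 2: book value $33,013.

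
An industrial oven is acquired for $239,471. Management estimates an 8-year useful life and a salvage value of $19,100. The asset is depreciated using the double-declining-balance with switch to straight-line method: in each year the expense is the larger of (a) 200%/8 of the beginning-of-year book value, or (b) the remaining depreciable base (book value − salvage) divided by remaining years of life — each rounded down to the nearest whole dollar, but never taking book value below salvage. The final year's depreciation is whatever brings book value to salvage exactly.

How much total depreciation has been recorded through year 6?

Depreciable base = $239,471 − $19,100 = $220,371.
Year 1: DB = ⌊$239,471 × 200%/8⌋ = $59,867; SL = ⌊$220,371/8⌋ = $27,546 → take DB $59,867. Book value $179,604.
Year 2: DB = ⌊$179,604 × 200%/8⌋ = $44,901; SL = ⌊$160,504/7⌋ = $22,929 → take DB $44,901. Book value $134,703.
Year 3: DB = ⌊$134,703 × 200%/8⌋ = $33,675; SL = ⌊$115,603/6⌋ = $19,267 → take DB $33,675. Book value $101,028.
Year 4: DB = ⌊$101,028 × 200%/8⌋ = $25,257; SL = ⌊$81,928/5⌋ = $16,385 → take DB $25,257. Book value $75,771.
Year 5: DB = ⌊$75,771 × 200%/8⌋ = $18,942; SL = ⌊$56,671/4⌋ = $14,167 → take DB $18,942. Book value $56,829.
Year 6: DB = ⌊$56,829 × 200%/8⌋ = $14,207; SL = ⌊$37,729/3⌋ = $12,576 → take DB $14,207. Book value $42,622.
Accumulated through year 6 = $239,471 − $42,622 = $196,849.

$196,849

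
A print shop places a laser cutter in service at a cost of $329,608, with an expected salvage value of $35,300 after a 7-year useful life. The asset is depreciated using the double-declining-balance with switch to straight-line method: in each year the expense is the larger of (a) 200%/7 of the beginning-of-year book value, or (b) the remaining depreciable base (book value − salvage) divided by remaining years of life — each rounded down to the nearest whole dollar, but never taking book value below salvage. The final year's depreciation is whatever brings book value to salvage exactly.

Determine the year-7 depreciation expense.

Depreciable base = $329,608 − $35,300 = $294,308.
Year 1: DB = ⌊$329,608 × 200%/7⌋ = $94,173; SL = ⌊$294,308/7⌋ = $42,044 → take DB $94,173. Book value $235,435.
Year 2: DB = ⌊$235,435 × 200%/7⌋ = $67,267; SL = ⌊$200,135/6⌋ = $33,355 → take DB $67,267. Book value $168,168.
Year 3: DB = ⌊$168,168 × 200%/7⌋ = $48,048; SL = ⌊$132,868/5⌋ = $26,573 → take DB $48,048. Book value $120,120.
Year 4: DB = ⌊$120,120 × 200%/7⌋ = $34,320; SL = ⌊$84,820/4⌋ = $21,205 → take DB $34,320. Book value $85,800.
Year 5: DB = ⌊$85,800 × 200%/7⌋ = $24,514; SL = ⌊$50,500/3⌋ = $16,833 → take DB $24,514. Book value $61,286.
Year 6: DB = ⌊$61,286 × 200%/7⌋ = $17,510; SL = ⌊$25,986/2⌋ = $12,993 → take DB $17,510. Book value $43,776.
Year 7 (final): $43,776 − $35,300 = $8,476. Book value $35,300.

$8,476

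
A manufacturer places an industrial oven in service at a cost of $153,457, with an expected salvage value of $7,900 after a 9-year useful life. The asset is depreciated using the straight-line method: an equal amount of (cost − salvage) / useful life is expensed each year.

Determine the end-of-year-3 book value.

$104,938

Depreciable base = $153,457 − $7,900 = $145,557.
Annual expense = $145,557 / 9 = $16,173.
End of year 1: book value $137,284.
End of year 2: book value $121,111.
End of year 3: book value $104,938.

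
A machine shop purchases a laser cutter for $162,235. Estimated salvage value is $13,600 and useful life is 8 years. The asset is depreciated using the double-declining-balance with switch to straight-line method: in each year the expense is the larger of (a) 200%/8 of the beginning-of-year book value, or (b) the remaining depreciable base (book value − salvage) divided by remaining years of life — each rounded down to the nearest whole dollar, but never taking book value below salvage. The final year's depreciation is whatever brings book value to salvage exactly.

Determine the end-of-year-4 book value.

Depreciable base = $162,235 − $13,600 = $148,635.
Year 1: DB = ⌊$162,235 × 200%/8⌋ = $40,558; SL = ⌊$148,635/8⌋ = $18,579 → take DB $40,558. Book value $121,677.
Year 2: DB = ⌊$121,677 × 200%/8⌋ = $30,419; SL = ⌊$108,077/7⌋ = $15,439 → take DB $30,419. Book value $91,258.
Year 3: DB = ⌊$91,258 × 200%/8⌋ = $22,814; SL = ⌊$77,658/6⌋ = $12,943 → take DB $22,814. Book value $68,444.
Year 4: DB = ⌊$68,444 × 200%/8⌋ = $17,111; SL = ⌊$54,844/5⌋ = $10,968 → take DB $17,111. Book value $51,333.

$51,333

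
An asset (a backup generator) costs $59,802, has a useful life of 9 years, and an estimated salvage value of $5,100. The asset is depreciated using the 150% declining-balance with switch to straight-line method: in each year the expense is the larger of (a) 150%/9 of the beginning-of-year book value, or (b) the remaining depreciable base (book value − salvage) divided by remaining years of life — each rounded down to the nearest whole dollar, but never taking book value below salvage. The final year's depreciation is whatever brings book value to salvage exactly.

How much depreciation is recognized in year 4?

$5,768

Depreciable base = $59,802 − $5,100 = $54,702.
Year 1: DB = ⌊$59,802 × 150%/9⌋ = $9,967; SL = ⌊$54,702/9⌋ = $6,078 → take DB $9,967. Book value $49,835.
Year 2: DB = ⌊$49,835 × 150%/9⌋ = $8,305; SL = ⌊$44,735/8⌋ = $5,591 → take DB $8,305. Book value $41,530.
Year 3: DB = ⌊$41,530 × 150%/9⌋ = $6,921; SL = ⌊$36,430/7⌋ = $5,204 → take DB $6,921. Book value $34,609.
Year 4: DB = ⌊$34,609 × 150%/9⌋ = $5,768; SL = ⌊$29,509/6⌋ = $4,918 → take DB $5,768. Book value $28,841.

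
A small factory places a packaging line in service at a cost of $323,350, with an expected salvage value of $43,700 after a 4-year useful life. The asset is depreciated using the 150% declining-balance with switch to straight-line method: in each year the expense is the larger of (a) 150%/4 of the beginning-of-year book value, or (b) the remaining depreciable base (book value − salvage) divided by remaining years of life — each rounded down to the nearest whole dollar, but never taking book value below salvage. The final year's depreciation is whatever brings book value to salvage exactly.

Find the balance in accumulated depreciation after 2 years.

Depreciable base = $323,350 − $43,700 = $279,650.
Year 1: DB = ⌊$323,350 × 150%/4⌋ = $121,256; SL = ⌊$279,650/4⌋ = $69,912 → take DB $121,256. Book value $202,094.
Year 2: DB = ⌊$202,094 × 150%/4⌋ = $75,785; SL = ⌊$158,394/3⌋ = $52,798 → take DB $75,785. Book value $126,309.
Accumulated through year 2 = $323,350 − $126,309 = $197,041.

$197,041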